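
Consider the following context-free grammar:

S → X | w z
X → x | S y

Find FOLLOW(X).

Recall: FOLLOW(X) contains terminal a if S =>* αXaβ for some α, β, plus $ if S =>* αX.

We compute FOLLOW(X) using the standard algorithm.
FOLLOW(S) starts with {$}.
FIRST(S) = {w, x}
FIRST(X) = {w, x}
FOLLOW(S) = {$, y}
FOLLOW(X) = {$, y}
Therefore, FOLLOW(X) = {$, y}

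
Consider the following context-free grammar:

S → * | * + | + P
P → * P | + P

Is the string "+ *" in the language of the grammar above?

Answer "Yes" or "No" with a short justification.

No - no valid derivation exists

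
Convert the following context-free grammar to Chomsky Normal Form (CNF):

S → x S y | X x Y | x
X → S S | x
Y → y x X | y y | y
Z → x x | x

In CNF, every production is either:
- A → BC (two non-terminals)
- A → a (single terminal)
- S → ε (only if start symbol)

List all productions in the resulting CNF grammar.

TX → x; TY → y; S → x; X → x; Y → y; Z → x; S → TX X0; X0 → S TY; S → X X1; X1 → TX Y; X → S S; Y → TY X2; X2 → TX X; Y → TY TY; Z → TX TX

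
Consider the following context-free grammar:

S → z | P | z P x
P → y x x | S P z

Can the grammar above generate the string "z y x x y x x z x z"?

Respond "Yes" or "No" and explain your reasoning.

No - no valid derivation exists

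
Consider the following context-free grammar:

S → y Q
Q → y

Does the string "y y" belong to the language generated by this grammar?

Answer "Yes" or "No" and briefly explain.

Yes - a valid derivation exists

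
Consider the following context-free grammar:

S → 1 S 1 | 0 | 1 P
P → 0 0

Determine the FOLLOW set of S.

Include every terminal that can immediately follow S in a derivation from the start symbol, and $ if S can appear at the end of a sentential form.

We compute FOLLOW(S) using the standard algorithm.
FOLLOW(S) starts with {$}.
FIRST(P) = {0}
FIRST(S) = {0, 1}
FOLLOW(P) = {$, 1}
FOLLOW(S) = {$, 1}
Therefore, FOLLOW(S) = {$, 1}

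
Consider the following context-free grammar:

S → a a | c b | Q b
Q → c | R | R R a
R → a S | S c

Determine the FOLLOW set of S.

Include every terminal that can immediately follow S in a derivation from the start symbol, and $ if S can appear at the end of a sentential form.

We compute FOLLOW(S) using the standard algorithm.
FOLLOW(S) starts with {$}.
FIRST(Q) = {a, c}
FIRST(R) = {a, c}
FIRST(S) = {a, c}
FOLLOW(Q) = {b}
FOLLOW(R) = {a, b, c}
FOLLOW(S) = {$, a, b, c}
Therefore, FOLLOW(S) = {$, a, b, c}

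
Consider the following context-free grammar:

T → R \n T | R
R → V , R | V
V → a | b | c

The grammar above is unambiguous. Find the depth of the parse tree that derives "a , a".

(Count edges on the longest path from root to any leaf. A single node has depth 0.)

4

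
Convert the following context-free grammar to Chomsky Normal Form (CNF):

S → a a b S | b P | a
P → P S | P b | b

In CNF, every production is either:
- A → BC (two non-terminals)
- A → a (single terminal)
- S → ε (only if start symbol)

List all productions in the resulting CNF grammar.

TA → a; TB → b; S → a; P → b; S → TA X0; X0 → TA X1; X1 → TB S; S → TB P; P → P S; P → P TB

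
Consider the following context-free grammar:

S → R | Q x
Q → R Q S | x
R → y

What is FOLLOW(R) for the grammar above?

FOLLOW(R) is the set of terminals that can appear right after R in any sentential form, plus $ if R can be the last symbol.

We compute FOLLOW(R) using the standard algorithm.
FOLLOW(S) starts with {$}.
FIRST(Q) = {x, y}
FIRST(R) = {y}
FIRST(S) = {x, y}
FOLLOW(Q) = {x, y}
FOLLOW(R) = {$, x, y}
FOLLOW(S) = {$, x, y}
Therefore, FOLLOW(R) = {$, x, y}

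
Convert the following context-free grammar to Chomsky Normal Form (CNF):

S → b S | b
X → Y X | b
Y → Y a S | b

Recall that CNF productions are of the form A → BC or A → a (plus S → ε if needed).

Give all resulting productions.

TB → b; S → b; X → b; TA → a; Y → b; S → TB S; X → Y X; Y → Y X0; X0 → TA S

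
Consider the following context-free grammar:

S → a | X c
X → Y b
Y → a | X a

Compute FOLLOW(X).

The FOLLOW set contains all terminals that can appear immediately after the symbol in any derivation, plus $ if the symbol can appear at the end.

We compute FOLLOW(X) using the standard algorithm.
FOLLOW(S) starts with {$}.
FIRST(S) = {a}
FIRST(X) = {a}
FIRST(Y) = {a}
FOLLOW(S) = {$}
FOLLOW(X) = {a, c}
FOLLOW(Y) = {b}
Therefore, FOLLOW(X) = {a, c}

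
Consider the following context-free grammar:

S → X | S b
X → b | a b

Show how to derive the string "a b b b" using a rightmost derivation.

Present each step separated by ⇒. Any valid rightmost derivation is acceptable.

S ⇒ S b ⇒ S b b ⇒ X b b ⇒ a b b b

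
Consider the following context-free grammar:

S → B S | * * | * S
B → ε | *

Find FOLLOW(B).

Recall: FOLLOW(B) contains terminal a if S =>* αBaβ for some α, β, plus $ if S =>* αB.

We compute FOLLOW(B) using the standard algorithm.
FOLLOW(S) starts with {$}.
FIRST(B) = {*, ε}
FIRST(S) = {*}
FOLLOW(B) = {*}
FOLLOW(S) = {$}
Therefore, FOLLOW(B) = {*}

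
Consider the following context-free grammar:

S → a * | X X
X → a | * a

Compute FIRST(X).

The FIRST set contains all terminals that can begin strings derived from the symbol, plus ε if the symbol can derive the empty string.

We compute FIRST(X) using the standard algorithm.
FIRST(S) = {*, a}
FIRST(X) = {*, a}
Therefore, FIRST(X) = {*, a}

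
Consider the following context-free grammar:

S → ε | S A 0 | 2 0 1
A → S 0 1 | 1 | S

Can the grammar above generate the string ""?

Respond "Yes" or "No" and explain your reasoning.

Yes - a valid derivation exists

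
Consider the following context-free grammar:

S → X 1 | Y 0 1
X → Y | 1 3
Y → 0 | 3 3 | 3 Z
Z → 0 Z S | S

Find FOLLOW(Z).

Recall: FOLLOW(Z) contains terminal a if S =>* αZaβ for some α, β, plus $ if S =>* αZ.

We compute FOLLOW(Z) using the standard algorithm.
FOLLOW(S) starts with {$}.
FIRST(S) = {0, 1, 3}
FIRST(X) = {0, 1, 3}
FIRST(Y) = {0, 3}
FIRST(Z) = {0, 1, 3}
FOLLOW(S) = {$, 0, 1, 3}
FOLLOW(X) = {1}
FOLLOW(Y) = {0, 1}
FOLLOW(Z) = {0, 1, 3}
Therefore, FOLLOW(Z) = {0, 1, 3}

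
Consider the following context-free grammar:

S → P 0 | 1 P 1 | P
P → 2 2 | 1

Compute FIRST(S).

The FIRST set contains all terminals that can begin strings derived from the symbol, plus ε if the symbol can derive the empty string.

We compute FIRST(S) using the standard algorithm.
FIRST(P) = {1, 2}
FIRST(S) = {1, 2}
Therefore, FIRST(S) = {1, 2}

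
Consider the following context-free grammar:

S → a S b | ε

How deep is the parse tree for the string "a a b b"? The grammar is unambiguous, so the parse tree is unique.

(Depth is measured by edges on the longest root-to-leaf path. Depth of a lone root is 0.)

3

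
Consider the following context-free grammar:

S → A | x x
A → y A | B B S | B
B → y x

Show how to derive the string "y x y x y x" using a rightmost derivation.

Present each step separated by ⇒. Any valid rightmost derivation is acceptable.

S ⇒ A ⇒ B B S ⇒ B B A ⇒ B B B ⇒ B B y x ⇒ B y x y x ⇒ y x y x y x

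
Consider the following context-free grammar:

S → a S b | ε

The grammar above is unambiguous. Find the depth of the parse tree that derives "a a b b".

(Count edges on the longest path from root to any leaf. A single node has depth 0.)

3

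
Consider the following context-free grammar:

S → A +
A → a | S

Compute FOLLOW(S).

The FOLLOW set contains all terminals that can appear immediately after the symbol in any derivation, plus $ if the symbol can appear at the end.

We compute FOLLOW(S) using the standard algorithm.
FOLLOW(S) starts with {$}.
FIRST(A) = {a}
FIRST(S) = {a}
FOLLOW(A) = {+}
FOLLOW(S) = {$, +}
Therefore, FOLLOW(S) = {$, +}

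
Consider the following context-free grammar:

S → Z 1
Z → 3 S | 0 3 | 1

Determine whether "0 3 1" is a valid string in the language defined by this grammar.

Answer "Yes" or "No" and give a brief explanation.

Yes - a valid derivation exists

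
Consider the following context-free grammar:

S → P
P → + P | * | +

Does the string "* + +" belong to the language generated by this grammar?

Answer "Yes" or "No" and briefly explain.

No - no valid derivation exists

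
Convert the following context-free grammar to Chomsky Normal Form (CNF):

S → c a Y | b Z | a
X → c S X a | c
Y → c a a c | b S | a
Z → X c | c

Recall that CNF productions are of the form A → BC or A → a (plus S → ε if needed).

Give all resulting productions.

TC → c; TA → a; TB → b; S → a; X → c; Y → a; Z → c; S → TC X0; X0 → TA Y; S → TB Z; X → TC X1; X1 → S X2; X2 → X TA; Y → TC X3; X3 → TA X4; X4 → TA TC; Y → TB S; Z → X TC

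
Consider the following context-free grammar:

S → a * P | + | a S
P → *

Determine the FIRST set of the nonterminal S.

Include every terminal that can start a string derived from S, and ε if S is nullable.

We compute FIRST(S) using the standard algorithm.
FIRST(P) = {*}
FIRST(S) = {+, a}
Therefore, FIRST(S) = {+, a}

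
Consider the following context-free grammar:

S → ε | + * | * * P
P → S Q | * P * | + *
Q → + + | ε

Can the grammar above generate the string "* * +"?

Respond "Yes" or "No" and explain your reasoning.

No - no valid derivation exists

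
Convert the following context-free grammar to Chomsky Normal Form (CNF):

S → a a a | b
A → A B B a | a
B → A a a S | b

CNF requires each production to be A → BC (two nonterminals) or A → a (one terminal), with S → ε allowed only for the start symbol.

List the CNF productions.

TA → a; S → b; A → a; B → b; S → TA X0; X0 → TA TA; A → A X1; X1 → B X2; X2 → B TA; B → A X3; X3 → TA X4; X4 → TA S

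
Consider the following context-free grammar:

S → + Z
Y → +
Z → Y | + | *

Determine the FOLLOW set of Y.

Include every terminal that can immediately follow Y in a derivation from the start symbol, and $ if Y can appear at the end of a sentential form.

We compute FOLLOW(Y) using the standard algorithm.
FOLLOW(S) starts with {$}.
FIRST(S) = {+}
FIRST(Y) = {+}
FIRST(Z) = {*, +}
FOLLOW(S) = {$}
FOLLOW(Y) = {$}
FOLLOW(Z) = {$}
Therefore, FOLLOW(Y) = {$}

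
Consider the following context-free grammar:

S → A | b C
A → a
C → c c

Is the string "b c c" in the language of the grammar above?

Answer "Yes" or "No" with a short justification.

Yes - a valid derivation exists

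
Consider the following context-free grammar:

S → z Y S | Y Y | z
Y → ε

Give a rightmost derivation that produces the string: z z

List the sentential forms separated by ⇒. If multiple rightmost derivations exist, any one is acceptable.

S ⇒ z Y S ⇒ z Y z ⇒ z z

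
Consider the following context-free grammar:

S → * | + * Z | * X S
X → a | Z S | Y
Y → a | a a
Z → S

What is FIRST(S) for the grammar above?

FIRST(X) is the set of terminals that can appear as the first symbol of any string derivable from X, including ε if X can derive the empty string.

We compute FIRST(S) using the standard algorithm.
FIRST(S) = {*, +}
FIRST(X) = {*, +, a}
FIRST(Y) = {a}
FIRST(Z) = {*, +}
Therefore, FIRST(S) = {*, +}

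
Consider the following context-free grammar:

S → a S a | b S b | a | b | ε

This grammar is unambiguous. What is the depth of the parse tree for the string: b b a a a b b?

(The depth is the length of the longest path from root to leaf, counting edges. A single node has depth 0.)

4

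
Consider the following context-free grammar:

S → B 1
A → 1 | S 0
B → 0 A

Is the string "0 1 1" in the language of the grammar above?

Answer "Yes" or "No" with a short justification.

Yes - a valid derivation exists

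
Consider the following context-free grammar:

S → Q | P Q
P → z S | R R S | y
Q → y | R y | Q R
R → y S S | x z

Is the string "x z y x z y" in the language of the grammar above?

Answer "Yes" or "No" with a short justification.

No - no valid derivation exists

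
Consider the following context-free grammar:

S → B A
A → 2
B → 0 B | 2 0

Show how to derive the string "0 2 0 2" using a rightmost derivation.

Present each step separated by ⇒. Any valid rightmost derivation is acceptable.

S ⇒ B A ⇒ B 2 ⇒ 0 B 2 ⇒ 0 2 0 2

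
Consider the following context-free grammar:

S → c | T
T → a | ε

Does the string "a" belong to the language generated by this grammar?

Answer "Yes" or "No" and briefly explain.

Yes - a valid derivation exists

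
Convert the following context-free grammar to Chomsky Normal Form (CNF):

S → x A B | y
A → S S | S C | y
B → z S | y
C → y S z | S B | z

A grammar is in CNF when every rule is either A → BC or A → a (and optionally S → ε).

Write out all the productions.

TX → x; S → y; A → y; TZ → z; B → y; TY → y; C → z; S → TX X0; X0 → A B; A → S S; A → S C; B → TZ S; C → TY X1; X1 → S TZ; C → S B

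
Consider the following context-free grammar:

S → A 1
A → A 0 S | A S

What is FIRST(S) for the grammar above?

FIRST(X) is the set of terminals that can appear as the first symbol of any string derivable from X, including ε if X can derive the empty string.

We compute FIRST(S) using the standard algorithm.
FIRST(A) = {}
FIRST(S) = {}
Therefore, FIRST(S) = {}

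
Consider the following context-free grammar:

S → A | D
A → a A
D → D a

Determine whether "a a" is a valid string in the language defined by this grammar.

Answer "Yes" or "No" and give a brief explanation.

No - no valid derivation exists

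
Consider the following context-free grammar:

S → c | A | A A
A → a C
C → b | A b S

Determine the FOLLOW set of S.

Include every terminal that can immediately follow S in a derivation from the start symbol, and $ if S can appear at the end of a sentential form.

We compute FOLLOW(S) using the standard algorithm.
FOLLOW(S) starts with {$}.
FIRST(A) = {a}
FIRST(C) = {a, b}
FIRST(S) = {a, c}
FOLLOW(A) = {$, a, b}
FOLLOW(C) = {$, a, b}
FOLLOW(S) = {$, a, b}
Therefore, FOLLOW(S) = {$, a, b}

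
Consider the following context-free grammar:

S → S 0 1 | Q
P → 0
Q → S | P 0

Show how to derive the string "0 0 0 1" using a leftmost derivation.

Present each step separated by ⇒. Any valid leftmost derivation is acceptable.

S ⇒ S 0 1 ⇒ Q 0 1 ⇒ S 0 1 ⇒ Q 0 1 ⇒ P 0 0 1 ⇒ 0 0 0 1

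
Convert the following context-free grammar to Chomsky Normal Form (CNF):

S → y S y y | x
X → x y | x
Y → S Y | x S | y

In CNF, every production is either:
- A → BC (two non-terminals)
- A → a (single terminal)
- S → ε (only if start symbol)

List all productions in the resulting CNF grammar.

TY → y; S → x; TX → x; X → x; Y → y; S → TY X0; X0 → S X1; X1 → TY TY; X → TX TY; Y → S Y; Y → TX S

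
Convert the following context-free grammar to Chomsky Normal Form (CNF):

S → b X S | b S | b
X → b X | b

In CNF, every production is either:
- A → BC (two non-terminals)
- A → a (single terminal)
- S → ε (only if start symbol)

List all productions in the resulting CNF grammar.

TB → b; S → b; X → b; S → TB X0; X0 → X S; S → TB S; X → TB X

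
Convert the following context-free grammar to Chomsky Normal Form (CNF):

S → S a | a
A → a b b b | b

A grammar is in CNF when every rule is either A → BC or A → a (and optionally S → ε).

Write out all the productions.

TA → a; S → a; TB → b; A → b; S → S TA; A → TA X0; X0 → TB X1; X1 → TB TB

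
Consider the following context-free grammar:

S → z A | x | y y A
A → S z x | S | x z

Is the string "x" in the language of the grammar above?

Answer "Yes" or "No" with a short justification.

Yes - a valid derivation exists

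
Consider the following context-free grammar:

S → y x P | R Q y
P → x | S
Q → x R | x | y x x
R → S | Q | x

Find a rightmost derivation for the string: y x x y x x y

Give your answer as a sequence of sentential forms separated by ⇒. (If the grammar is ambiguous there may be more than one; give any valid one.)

S ⇒ R Q y ⇒ R y x x y ⇒ Q y x x y ⇒ y x x y x x y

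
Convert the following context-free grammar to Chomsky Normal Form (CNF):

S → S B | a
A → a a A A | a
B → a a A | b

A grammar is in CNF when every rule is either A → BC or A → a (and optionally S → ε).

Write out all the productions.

S → a; TA → a; A → a; B → b; S → S B; A → TA X0; X0 → TA X1; X1 → A A; B → TA X2; X2 → TA A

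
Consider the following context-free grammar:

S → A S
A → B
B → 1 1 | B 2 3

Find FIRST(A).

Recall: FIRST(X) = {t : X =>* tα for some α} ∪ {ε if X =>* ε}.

We compute FIRST(A) using the standard algorithm.
FIRST(A) = {1}
FIRST(B) = {1}
FIRST(S) = {1}
Therefore, FIRST(A) = {1}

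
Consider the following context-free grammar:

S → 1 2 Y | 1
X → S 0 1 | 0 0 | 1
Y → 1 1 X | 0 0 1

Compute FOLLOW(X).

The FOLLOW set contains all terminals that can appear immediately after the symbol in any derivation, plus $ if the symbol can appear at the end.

We compute FOLLOW(X) using the standard algorithm.
FOLLOW(S) starts with {$}.
FIRST(S) = {1}
FIRST(X) = {0, 1}
FIRST(Y) = {0, 1}
FOLLOW(S) = {$, 0}
FOLLOW(X) = {$, 0}
FOLLOW(Y) = {$, 0}
Therefore, FOLLOW(X) = {$, 0}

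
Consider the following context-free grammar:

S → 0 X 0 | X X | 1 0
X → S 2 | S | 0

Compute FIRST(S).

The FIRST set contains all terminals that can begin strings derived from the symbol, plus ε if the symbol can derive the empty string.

We compute FIRST(S) using the standard algorithm.
FIRST(S) = {0, 1}
FIRST(X) = {0, 1}
Therefore, FIRST(S) = {0, 1}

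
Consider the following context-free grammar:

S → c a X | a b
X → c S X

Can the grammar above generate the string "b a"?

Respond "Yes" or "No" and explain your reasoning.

No - no valid derivation exists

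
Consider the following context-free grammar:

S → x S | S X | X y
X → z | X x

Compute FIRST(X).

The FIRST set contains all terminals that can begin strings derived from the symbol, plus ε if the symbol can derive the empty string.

We compute FIRST(X) using the standard algorithm.
FIRST(S) = {x, z}
FIRST(X) = {z}
Therefore, FIRST(X) = {z}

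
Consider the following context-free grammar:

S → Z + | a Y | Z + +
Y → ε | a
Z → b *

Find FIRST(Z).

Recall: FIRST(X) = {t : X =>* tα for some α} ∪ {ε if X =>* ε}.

We compute FIRST(Z) using the standard algorithm.
FIRST(S) = {a, b}
FIRST(Y) = {a, ε}
FIRST(Z) = {b}
Therefore, FIRST(Z) = {b}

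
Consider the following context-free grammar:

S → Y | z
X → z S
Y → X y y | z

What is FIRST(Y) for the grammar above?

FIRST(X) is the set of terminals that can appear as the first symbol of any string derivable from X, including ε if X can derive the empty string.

We compute FIRST(Y) using the standard algorithm.
FIRST(S) = {z}
FIRST(X) = {z}
FIRST(Y) = {z}
Therefore, FIRST(Y) = {z}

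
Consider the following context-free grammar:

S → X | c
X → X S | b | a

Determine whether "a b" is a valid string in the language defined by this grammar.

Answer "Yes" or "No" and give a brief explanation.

Yes - a valid derivation exists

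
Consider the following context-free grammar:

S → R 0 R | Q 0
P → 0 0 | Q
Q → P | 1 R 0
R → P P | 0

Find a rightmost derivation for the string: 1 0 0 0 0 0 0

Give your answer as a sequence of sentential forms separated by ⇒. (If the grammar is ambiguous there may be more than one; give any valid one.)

S ⇒ Q 0 ⇒ 1 R 0 0 ⇒ 1 P P 0 0 ⇒ 1 P 0 0 0 0 ⇒ 1 0 0 0 0 0 0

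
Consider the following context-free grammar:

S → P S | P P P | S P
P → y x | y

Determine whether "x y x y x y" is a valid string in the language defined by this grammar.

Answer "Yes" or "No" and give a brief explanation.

No - no valid derivation exists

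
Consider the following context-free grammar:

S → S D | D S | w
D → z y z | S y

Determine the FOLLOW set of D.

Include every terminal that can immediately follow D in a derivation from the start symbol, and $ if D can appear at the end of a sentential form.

We compute FOLLOW(D) using the standard algorithm.
FOLLOW(S) starts with {$}.
FIRST(D) = {w, z}
FIRST(S) = {w, z}
FOLLOW(D) = {$, w, y, z}
FOLLOW(S) = {$, w, y, z}
Therefore, FOLLOW(D) = {$, w, y, z}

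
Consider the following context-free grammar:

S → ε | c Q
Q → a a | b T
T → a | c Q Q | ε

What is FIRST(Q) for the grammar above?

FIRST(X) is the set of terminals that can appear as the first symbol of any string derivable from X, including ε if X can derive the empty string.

We compute FIRST(Q) using the standard algorithm.
FIRST(Q) = {a, b}
FIRST(S) = {c, ε}
FIRST(T) = {a, c, ε}
Therefore, FIRST(Q) = {a, b}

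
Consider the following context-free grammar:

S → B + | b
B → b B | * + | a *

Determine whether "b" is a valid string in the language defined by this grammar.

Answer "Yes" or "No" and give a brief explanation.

Yes - a valid derivation exists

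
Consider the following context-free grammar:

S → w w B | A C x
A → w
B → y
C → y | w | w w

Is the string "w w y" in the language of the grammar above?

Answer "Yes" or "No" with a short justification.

Yes - a valid derivation exists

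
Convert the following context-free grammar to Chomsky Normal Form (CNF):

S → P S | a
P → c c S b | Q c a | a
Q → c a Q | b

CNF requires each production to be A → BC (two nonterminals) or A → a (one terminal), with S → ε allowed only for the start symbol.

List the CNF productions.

S → a; TC → c; TB → b; TA → a; P → a; Q → b; S → P S; P → TC X0; X0 → TC X1; X1 → S TB; P → Q X2; X2 → TC TA; Q → TC X3; X3 → TA Q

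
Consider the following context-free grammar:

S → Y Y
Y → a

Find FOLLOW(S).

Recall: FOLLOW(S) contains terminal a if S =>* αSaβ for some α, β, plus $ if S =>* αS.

We compute FOLLOW(S) using the standard algorithm.
FOLLOW(S) starts with {$}.
FIRST(S) = {a}
FIRST(Y) = {a}
FOLLOW(S) = {$}
FOLLOW(Y) = {$, a}
Therefore, FOLLOW(S) = {$}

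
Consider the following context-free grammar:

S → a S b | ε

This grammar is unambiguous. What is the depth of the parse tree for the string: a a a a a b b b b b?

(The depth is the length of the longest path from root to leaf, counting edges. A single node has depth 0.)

6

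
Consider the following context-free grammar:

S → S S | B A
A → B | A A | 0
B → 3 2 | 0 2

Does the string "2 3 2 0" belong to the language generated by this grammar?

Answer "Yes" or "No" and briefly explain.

No - no valid derivation exists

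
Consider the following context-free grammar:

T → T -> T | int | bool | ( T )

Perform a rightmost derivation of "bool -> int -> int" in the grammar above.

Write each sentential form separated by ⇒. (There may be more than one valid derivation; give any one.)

T ⇒ T -> T ⇒ T -> T -> T ⇒ T -> T -> int ⇒ T -> int -> int ⇒ bool -> int -> int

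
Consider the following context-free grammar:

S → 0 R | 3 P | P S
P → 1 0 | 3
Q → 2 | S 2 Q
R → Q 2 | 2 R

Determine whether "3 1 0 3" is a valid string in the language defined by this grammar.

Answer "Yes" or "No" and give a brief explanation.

No - no valid derivation exists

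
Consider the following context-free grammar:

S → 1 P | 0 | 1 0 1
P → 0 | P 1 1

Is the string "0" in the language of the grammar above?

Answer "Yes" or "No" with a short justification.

Yes - a valid derivation exists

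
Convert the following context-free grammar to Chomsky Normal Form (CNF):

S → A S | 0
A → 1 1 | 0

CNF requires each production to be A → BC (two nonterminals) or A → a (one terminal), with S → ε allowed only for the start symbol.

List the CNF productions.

S → 0; T1 → 1; A → 0; S → A S; A → T1 T1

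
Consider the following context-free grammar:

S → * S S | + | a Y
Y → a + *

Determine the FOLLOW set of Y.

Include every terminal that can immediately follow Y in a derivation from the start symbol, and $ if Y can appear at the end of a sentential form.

We compute FOLLOW(Y) using the standard algorithm.
FOLLOW(S) starts with {$}.
FIRST(S) = {*, +, a}
FIRST(Y) = {a}
FOLLOW(S) = {$, *, +, a}
FOLLOW(Y) = {$, *, +, a}
Therefore, FOLLOW(Y) = {$, *, +, a}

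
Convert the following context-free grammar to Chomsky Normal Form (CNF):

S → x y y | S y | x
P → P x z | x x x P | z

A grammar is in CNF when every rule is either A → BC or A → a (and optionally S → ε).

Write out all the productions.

TX → x; TY → y; S → x; TZ → z; P → z; S → TX X0; X0 → TY TY; S → S TY; P → P X1; X1 → TX TZ; P → TX X2; X2 → TX X3; X3 → TX P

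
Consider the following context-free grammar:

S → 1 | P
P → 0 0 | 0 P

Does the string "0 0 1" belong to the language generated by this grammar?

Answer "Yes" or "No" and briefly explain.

No - no valid derivation exists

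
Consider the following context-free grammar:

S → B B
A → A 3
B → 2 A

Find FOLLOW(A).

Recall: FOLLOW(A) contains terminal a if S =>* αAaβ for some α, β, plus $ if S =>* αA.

We compute FOLLOW(A) using the standard algorithm.
FOLLOW(S) starts with {$}.
FIRST(A) = {}
FIRST(B) = {2}
FIRST(S) = {2}
FOLLOW(A) = {$, 2, 3}
FOLLOW(B) = {$, 2}
FOLLOW(S) = {$}
Therefore, FOLLOW(A) = {$, 2, 3}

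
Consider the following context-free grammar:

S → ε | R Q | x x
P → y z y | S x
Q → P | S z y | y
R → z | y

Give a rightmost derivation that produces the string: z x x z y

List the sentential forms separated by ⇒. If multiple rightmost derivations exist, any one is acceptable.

S ⇒ R Q ⇒ R S z y ⇒ R x x z y ⇒ z x x z y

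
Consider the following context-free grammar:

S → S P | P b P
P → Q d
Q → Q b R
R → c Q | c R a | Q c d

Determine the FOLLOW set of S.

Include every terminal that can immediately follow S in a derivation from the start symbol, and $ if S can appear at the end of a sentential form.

We compute FOLLOW(S) using the standard algorithm.
FOLLOW(S) starts with {$}.
FIRST(P) = {}
FIRST(Q) = {}
FIRST(R) = {c}
FIRST(S) = {}
FOLLOW(P) = {$, b}
FOLLOW(Q) = {a, b, c, d}
FOLLOW(R) = {a, b, c, d}
FOLLOW(S) = {$}
Therefore, FOLLOW(S) = {$}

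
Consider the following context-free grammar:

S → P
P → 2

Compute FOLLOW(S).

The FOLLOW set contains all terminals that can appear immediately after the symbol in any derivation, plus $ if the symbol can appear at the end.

We compute FOLLOW(S) using the standard algorithm.
FOLLOW(S) starts with {$}.
FIRST(P) = {2}
FIRST(S) = {2}
FOLLOW(P) = {$}
FOLLOW(S) = {$}
Therefore, FOLLOW(S) = {$}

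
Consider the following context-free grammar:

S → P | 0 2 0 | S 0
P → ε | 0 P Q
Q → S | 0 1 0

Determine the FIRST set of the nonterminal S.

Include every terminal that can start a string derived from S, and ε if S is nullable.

We compute FIRST(S) using the standard algorithm.
FIRST(P) = {0, ε}
FIRST(Q) = {0, ε}
FIRST(S) = {0, ε}
Therefore, FIRST(S) = {0, ε}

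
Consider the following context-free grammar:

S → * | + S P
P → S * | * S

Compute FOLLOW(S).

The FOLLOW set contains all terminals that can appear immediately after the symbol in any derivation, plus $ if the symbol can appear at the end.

We compute FOLLOW(S) using the standard algorithm.
FOLLOW(S) starts with {$}.
FIRST(P) = {*, +}
FIRST(S) = {*, +}
FOLLOW(P) = {$, *, +}
FOLLOW(S) = {$, *, +}
Therefore, FOLLOW(S) = {$, *, +}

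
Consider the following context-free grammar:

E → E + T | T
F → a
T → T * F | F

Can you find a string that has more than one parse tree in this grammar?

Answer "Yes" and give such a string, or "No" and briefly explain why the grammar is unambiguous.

No - the grammar is unambiguous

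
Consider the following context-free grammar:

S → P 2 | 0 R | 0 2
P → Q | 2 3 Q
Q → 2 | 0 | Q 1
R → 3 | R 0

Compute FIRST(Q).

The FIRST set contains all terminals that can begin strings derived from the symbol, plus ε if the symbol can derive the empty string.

We compute FIRST(Q) using the standard algorithm.
FIRST(P) = {0, 2}
FIRST(Q) = {0, 2}
FIRST(R) = {3}
FIRST(S) = {0, 2}
Therefore, FIRST(Q) = {0, 2}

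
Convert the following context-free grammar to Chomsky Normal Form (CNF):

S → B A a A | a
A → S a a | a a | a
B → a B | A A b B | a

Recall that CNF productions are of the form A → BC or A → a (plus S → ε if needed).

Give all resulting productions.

TA → a; S → a; A → a; TB → b; B → a; S → B X0; X0 → A X1; X1 → TA A; A → S X2; X2 → TA TA; A → TA TA; B → TA B; B → A X3; X3 → A X4; X4 → TB B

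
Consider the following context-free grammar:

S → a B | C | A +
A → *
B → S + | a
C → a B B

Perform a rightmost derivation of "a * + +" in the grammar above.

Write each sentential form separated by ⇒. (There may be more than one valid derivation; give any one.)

S ⇒ a B ⇒ a S + ⇒ a A + + ⇒ a * + +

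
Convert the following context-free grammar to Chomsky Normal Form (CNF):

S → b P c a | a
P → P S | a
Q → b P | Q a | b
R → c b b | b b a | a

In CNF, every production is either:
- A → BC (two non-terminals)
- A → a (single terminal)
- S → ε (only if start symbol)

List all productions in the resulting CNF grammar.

TB → b; TC → c; TA → a; S → a; P → a; Q → b; R → a; S → TB X0; X0 → P X1; X1 → TC TA; P → P S; Q → TB P; Q → Q TA; R → TC X2; X2 → TB TB; R → TB X3; X3 → TB TA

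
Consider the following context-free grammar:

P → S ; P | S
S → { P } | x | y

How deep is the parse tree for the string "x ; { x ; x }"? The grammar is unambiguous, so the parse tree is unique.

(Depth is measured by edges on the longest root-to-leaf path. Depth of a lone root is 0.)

6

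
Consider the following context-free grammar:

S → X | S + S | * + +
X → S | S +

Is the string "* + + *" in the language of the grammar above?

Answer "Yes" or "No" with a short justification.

No - no valid derivation exists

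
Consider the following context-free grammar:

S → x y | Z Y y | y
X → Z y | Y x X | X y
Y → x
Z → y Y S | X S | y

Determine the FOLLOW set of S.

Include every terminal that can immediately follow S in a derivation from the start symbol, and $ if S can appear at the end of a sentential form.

We compute FOLLOW(S) using the standard algorithm.
FOLLOW(S) starts with {$}.
FIRST(S) = {x, y}
FIRST(X) = {x, y}
FIRST(Y) = {x}
FIRST(Z) = {x, y}
FOLLOW(S) = {$, x, y}
FOLLOW(X) = {x, y}
FOLLOW(Y) = {x, y}
FOLLOW(Z) = {x, y}
Therefore, FOLLOW(S) = {$, x, y}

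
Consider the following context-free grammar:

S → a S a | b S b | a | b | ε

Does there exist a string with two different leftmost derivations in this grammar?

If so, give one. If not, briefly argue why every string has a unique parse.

No - every string in the language has a unique leftmost derivation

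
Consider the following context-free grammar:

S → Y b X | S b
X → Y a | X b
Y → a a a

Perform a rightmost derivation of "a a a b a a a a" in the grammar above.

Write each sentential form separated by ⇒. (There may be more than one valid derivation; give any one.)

S ⇒ Y b X ⇒ Y b Y a ⇒ Y b a a a a ⇒ a a a b a a a a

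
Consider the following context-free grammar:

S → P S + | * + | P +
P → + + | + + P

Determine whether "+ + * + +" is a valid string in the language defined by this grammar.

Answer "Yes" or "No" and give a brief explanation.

Yes - a valid derivation exists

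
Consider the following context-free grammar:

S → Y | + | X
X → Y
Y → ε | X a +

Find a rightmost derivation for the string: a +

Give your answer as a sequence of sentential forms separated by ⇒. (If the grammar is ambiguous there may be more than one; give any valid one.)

S ⇒ Y ⇒ X a + ⇒ Y a + ⇒ a +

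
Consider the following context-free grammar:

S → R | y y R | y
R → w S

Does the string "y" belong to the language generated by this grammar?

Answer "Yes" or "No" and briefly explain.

Yes - a valid derivation exists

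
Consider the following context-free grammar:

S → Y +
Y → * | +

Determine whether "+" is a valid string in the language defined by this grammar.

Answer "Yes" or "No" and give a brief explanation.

No - no valid derivation exists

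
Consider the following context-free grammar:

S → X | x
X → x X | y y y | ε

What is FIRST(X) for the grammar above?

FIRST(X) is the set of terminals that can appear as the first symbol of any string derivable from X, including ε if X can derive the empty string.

We compute FIRST(X) using the standard algorithm.
FIRST(S) = {x, y, ε}
FIRST(X) = {x, y, ε}
Therefore, FIRST(X) = {x, y, ε}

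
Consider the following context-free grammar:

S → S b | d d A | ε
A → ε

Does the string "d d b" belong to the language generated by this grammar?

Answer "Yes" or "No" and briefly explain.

Yes - a valid derivation exists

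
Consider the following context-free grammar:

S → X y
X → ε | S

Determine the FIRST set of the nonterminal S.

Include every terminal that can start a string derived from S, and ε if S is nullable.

We compute FIRST(S) using the standard algorithm.
FIRST(S) = {y}
FIRST(X) = {y, ε}
Therefore, FIRST(S) = {y}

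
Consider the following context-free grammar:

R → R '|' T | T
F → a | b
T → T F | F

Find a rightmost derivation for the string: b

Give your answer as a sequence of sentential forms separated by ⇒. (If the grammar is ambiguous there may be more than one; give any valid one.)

R ⇒ T ⇒ F ⇒ b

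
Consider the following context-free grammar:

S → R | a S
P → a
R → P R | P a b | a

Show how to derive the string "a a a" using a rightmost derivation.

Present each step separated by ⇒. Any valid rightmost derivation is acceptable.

S ⇒ a S ⇒ a a S ⇒ a a R ⇒ a a a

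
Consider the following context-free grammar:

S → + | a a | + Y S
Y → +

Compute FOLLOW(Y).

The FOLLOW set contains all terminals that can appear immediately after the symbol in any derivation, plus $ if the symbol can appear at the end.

We compute FOLLOW(Y) using the standard algorithm.
FOLLOW(S) starts with {$}.
FIRST(S) = {+, a}
FIRST(Y) = {+}
FOLLOW(S) = {$}
FOLLOW(Y) = {+, a}
Therefore, FOLLOW(Y) = {+, a}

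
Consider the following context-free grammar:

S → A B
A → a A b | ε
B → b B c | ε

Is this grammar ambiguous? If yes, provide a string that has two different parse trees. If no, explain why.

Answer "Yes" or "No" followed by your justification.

No - the grammar is unambiguous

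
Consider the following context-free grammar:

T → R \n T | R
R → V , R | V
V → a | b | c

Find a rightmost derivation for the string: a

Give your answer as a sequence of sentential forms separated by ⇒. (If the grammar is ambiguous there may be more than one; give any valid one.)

T ⇒ R ⇒ V ⇒ a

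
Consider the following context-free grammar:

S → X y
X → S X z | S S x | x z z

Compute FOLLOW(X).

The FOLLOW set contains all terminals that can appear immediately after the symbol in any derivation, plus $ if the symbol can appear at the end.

We compute FOLLOW(X) using the standard algorithm.
FOLLOW(S) starts with {$}.
FIRST(S) = {x}
FIRST(X) = {x}
FOLLOW(S) = {$, x}
FOLLOW(X) = {y, z}
Therefore, FOLLOW(X) = {y, z}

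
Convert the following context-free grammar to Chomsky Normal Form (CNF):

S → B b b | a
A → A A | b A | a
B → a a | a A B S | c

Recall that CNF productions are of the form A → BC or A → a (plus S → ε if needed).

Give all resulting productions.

TB → b; S → a; A → a; TA → a; B → c; S → B X0; X0 → TB TB; A → A A; A → TB A; B → TA TA; B → TA X1; X1 → A X2; X2 → B S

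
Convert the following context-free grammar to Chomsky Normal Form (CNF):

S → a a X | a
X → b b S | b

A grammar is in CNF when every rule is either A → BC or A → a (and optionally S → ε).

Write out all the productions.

TA → a; S → a; TB → b; X → b; S → TA X0; X0 → TA X; X → TB X1; X1 → TB S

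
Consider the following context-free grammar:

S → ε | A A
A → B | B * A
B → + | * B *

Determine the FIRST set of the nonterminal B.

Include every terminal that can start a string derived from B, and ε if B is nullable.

We compute FIRST(B) using the standard algorithm.
FIRST(A) = {*, +}
FIRST(B) = {*, +}
FIRST(S) = {*, +, ε}
Therefore, FIRST(B) = {*, +}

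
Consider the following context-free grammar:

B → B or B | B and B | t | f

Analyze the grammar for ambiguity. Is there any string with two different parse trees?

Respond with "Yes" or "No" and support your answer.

Yes - the string 'f and f or f or t or t or f' has two distinct parse trees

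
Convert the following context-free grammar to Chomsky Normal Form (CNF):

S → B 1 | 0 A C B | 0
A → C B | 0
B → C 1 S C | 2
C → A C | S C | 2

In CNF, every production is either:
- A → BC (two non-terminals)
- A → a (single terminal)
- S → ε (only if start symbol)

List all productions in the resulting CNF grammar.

T1 → 1; T0 → 0; S → 0; A → 0; B → 2; C → 2; S → B T1; S → T0 X0; X0 → A X1; X1 → C B; A → C B; B → C X2; X2 → T1 X3; X3 → S C; C → A C; C → S C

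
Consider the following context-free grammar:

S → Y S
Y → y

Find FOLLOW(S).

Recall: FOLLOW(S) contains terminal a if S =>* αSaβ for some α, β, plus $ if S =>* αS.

We compute FOLLOW(S) using the standard algorithm.
FOLLOW(S) starts with {$}.
FIRST(S) = {y}
FIRST(Y) = {y}
FOLLOW(S) = {$}
FOLLOW(Y) = {y}
Therefore, FOLLOW(S) = {$}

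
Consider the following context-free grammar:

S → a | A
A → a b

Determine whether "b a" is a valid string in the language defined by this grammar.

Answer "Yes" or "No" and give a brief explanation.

No - no valid derivation exists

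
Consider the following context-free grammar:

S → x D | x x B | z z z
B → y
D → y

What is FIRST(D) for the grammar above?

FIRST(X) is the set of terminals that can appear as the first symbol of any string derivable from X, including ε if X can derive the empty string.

We compute FIRST(D) using the standard algorithm.
FIRST(B) = {y}
FIRST(D) = {y}
FIRST(S) = {x, z}
Therefore, FIRST(D) = {y}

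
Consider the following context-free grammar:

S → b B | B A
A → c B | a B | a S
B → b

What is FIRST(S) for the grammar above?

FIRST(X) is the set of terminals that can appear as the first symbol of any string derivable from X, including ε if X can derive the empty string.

We compute FIRST(S) using the standard algorithm.
FIRST(A) = {a, c}
FIRST(B) = {b}
FIRST(S) = {b}
Therefore, FIRST(S) = {b}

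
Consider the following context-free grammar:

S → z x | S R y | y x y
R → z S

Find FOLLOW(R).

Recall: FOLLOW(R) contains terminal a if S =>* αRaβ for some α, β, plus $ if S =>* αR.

We compute FOLLOW(R) using the standard algorithm.
FOLLOW(S) starts with {$}.
FIRST(R) = {z}
FIRST(S) = {y, z}
FOLLOW(R) = {y}
FOLLOW(S) = {$, y, z}
Therefore, FOLLOW(R) = {y}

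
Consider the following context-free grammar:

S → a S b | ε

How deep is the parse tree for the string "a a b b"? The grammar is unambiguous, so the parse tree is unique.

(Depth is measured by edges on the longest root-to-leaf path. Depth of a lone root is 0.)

3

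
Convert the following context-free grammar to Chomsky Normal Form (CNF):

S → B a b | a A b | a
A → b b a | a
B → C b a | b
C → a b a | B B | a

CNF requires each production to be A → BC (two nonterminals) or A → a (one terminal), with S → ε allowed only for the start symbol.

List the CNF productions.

TA → a; TB → b; S → a; A → a; B → b; C → a; S → B X0; X0 → TA TB; S → TA X1; X1 → A TB; A → TB X2; X2 → TB TA; B → C X3; X3 → TB TA; C → TA X4; X4 → TB TA; C → B B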